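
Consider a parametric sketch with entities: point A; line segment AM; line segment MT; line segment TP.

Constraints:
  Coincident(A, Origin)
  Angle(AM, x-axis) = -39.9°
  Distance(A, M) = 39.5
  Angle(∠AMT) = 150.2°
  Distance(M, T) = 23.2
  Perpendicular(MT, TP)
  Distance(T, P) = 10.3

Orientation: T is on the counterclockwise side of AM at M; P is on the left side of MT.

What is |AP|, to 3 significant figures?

58.2

∠AMT = 150.2°, so MT runs at -39.9° + (180° − 150.2°) = -10.1° from the x-axis; with |MT| = 23.2, T = M + 23.2·(cos -10.1°, sin -10.1°) = (53.1, -29.4). The perpendicularity gives TP at right angles to MT; with |TP| = 10.3 on the left of MT, P = T + 10.3·(0.175, 0.985) = (54.9, -19.3). Then |AP| = |P − A| = 58.2.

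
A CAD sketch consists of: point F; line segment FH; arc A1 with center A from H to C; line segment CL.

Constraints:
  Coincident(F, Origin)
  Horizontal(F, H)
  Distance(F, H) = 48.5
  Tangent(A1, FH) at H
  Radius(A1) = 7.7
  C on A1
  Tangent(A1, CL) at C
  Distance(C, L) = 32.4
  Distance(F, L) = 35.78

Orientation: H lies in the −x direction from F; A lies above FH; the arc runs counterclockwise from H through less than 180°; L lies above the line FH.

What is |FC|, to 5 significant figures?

42.603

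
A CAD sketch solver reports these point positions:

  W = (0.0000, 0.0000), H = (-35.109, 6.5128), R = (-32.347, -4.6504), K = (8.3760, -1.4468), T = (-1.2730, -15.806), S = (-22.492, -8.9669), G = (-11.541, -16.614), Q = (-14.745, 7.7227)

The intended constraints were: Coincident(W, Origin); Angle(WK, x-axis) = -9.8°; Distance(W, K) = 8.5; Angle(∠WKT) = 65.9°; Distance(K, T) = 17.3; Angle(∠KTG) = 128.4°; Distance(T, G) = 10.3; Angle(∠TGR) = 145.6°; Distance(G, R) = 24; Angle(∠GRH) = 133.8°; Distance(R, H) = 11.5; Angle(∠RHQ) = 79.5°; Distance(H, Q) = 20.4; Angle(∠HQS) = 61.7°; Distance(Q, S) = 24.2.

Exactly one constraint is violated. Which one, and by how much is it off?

Distance(Q, S) = 24.2 — off by 5.80.

W = (0.00, 0.00) ✓; WK at -9.800° ✓; |WK| = 8.500 ✓; ∠WKT = 65.90° ✓; |KT| = 17.30 ✓; ∠KTG = 128.4° ✓; |TG| = 10.30 ✓; ∠TGR = 145.6° ✓; |GR| = 24.00 ✓; ∠GRH = 133.8° ✓; |RH| = 11.50 ✓; ∠RHQ = 79.50° ✓; |HQ| = 20.40 ✓; ∠HQS = 61.70° ✓; |QS| = 18.40 ✗.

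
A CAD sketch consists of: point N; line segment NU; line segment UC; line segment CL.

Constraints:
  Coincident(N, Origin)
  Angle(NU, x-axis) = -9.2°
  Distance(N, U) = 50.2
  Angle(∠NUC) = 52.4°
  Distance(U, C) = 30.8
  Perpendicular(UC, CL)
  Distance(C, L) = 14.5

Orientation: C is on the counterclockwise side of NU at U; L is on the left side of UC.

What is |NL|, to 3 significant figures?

25.3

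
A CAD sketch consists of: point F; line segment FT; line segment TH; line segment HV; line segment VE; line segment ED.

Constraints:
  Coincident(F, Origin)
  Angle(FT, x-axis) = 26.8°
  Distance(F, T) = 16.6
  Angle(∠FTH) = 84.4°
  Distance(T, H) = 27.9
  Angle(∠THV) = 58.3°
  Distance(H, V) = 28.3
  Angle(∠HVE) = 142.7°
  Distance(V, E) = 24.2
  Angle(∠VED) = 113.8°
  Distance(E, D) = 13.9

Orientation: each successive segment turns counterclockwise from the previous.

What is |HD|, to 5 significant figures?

52.509

F is at the origin; FT runs at 26.8° with length 16.6, so T = (14.817, 7.4846). ∠FTH = 84.4° gives TH at 122.40° from the x-axis; with |TH| = 27.9, H = (-0.13264, 31.041). ∠THV = 58.3° gives HV at -115.90° from the x-axis; with |HV| = 28.3, V = (-12.494, 5.5838). ∠HVE = 142.7° gives VE at -78.600° from the x-axis; with |VE| = 24.2, E = (-7.7108, -18.139). ∠VED = 113.8° gives ED at -12.400° from the x-axis; with |ED| = 13.9, D = (5.8649, -21.124). Then |HD| = |D − H| = 52.509.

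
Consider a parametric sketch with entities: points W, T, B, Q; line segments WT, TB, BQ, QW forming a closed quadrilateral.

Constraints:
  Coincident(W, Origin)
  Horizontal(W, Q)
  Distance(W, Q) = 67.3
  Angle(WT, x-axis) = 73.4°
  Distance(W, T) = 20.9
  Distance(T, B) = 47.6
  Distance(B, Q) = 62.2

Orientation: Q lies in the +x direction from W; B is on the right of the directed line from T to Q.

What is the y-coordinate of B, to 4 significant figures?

-27.26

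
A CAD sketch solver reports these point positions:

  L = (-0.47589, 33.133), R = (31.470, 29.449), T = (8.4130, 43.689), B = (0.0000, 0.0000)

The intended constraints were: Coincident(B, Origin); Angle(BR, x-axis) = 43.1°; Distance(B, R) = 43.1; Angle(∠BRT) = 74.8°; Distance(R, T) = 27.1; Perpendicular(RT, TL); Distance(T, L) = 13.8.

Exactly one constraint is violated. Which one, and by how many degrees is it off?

Perpendicular(RT, TL) — off by 8.40°.

B = (0.00, 0.00) ✓; BR at 43.10° ✓; |BR| = 43.10 ✓; ∠BRT = 74.80° ✓; |RT| = 27.10 ✓; ∠(RT, TL) = 81.60° ✗; |TL| = 13.80 ✓.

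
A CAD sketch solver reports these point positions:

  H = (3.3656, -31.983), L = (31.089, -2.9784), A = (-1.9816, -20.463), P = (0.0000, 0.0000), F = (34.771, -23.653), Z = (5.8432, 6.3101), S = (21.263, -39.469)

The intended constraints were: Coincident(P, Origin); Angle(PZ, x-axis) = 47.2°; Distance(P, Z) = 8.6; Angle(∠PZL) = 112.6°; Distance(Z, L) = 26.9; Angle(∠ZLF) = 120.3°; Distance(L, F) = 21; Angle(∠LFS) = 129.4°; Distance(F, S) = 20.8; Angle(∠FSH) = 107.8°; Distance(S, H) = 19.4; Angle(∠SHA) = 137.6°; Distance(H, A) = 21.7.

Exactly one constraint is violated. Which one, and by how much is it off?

Distance(H, A) = 21.7 — off by 9.00.

P = (0.00, 0.00) ✓; PZ at 47.20° ✓; |PZ| = 8.600 ✓; ∠PZL = 112.6° ✓; |ZL| = 26.90 ✓; ∠ZLF = 120.3° ✓; |LF| = 21.00 ✓; ∠LFS = 129.4° ✓; |FS| = 20.80 ✓; ∠FSH = 107.8° ✓; |SH| = 19.40 ✓; ∠SHA = 137.6° ✓; |HA| = 12.70 ✗.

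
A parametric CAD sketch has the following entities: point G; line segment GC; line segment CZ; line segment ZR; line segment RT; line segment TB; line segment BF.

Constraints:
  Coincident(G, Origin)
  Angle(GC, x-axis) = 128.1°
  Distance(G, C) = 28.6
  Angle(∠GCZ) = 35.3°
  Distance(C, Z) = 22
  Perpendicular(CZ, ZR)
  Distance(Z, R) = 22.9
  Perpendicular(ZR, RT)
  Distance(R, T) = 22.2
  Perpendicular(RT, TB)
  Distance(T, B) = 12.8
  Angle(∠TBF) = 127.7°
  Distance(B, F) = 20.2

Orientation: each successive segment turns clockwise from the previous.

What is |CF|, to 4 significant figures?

15.94

G is at the origin; GC runs at 128.1° with length 28.6, so C = (-17.65, 22.51). ∠GCZ = 35.3° gives CZ at -16.60° from the x-axis; with |CZ| = 22.0, Z = (3.436, 16.22). The perpendicularity gives ZR at right angles to CZ, so ZR runs at -106.6°; with |ZR| = 22.9, R = (-3.106, -5.724). The perpendicularity gives RT at right angles to ZR, so RT runs at 163.4°; with |RT| = 22.2, T = (-24.38, 0.6179). The perpendicularity gives TB at right angles to RT, so TB runs at 73.40°; with |TB| = 12.8, B = (-20.72, 12.88). ∠TBF = 127.7° gives BF at 21.10° from the x-axis; with |BF| = 20.2, F = (-1.879, 20.16). Then |CF| = |F − C| = 15.94.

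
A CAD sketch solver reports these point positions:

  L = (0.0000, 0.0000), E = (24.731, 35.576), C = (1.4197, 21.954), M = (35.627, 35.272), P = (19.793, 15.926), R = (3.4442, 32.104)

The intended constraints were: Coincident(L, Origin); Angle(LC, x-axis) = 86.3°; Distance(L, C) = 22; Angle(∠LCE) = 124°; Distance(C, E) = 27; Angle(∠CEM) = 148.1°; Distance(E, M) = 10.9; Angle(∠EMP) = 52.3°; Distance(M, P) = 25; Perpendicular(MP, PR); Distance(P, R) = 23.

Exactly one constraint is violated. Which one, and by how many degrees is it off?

Perpendicular(MP, PR) — off by 5.40°.

L = (0.00, 0.00) ✓; LC at 86.30° ✓; |LC| = 22.00 ✓; ∠LCE = 124.0° ✓; |CE| = 27.00 ✓; ∠CEM = 148.1° ✓; |EM| = 10.90 ✓; ∠EMP = 52.30° ✓; |MP| = 25.00 ✓; ∠(MP, PR) = 95.40° ✗; |PR| = 23.00 ✓.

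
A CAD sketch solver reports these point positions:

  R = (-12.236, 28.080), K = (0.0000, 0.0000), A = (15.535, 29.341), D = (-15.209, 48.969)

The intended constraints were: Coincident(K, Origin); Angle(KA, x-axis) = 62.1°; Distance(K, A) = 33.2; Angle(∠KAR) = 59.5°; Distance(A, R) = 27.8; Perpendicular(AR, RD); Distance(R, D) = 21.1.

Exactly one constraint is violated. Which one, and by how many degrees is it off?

Perpendicular(AR, RD) — off by 5.50°.

K = (0.00, 0.00) ✓; KA at 62.10° ✓; |KA| = 33.20 ✓; ∠KAR = 59.50° ✓; |AR| = 27.80 ✓; ∠(AR, RD) = 84.50° ✗; |RD| = 21.10 ✓.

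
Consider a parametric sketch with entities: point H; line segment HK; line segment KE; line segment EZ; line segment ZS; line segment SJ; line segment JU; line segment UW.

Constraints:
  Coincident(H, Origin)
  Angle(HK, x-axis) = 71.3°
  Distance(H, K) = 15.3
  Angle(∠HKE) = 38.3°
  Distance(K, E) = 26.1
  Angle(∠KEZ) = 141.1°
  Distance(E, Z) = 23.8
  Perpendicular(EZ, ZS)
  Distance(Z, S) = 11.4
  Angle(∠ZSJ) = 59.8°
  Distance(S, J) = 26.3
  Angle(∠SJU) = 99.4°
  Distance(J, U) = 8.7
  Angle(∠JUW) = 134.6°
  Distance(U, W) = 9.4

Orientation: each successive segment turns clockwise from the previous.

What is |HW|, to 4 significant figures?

34.86

H is at the origin; HK runs at 71.3° with length 15.3, so K = (4.905, 14.49). ∠HKE = 38.3° gives KE at -70.40° from the x-axis; with |KE| = 26.1, E = (13.66, -10.10). ∠KEZ = 141.1° gives EZ at -109.3° from the x-axis; with |EZ| = 23.8, Z = (5.794, -32.56). EZ ⟂ ZS, so ZS runs at 160.7°; with |ZS| = 11.4, S = (-4.965, -28.79). ∠ZSJ = 59.8° gives SJ at 40.50° from the x-axis; with |SJ| = 26.3, J = (15.03, -11.71). ∠SJU = 99.4° gives JU at -40.10° from the x-axis; with |JU| = 8.7, U = (21.69, -17.31). ∠JUW = 134.6° gives UW at -85.50° from the x-axis; with |UW| = 9.4, W = (22.43, -26.68). Then |HW| = |W − H| = 34.86.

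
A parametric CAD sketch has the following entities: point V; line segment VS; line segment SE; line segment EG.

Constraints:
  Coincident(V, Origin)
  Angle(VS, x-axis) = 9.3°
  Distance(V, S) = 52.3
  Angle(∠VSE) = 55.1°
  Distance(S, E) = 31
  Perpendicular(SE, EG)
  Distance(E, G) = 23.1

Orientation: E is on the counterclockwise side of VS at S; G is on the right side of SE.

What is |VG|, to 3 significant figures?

66.0

V is at the origin; VS runs at 9.3° with length 52.3, so S = 52.3·(cos 9.3°, sin 9.3°) = (51.6, 8.45). ∠VSE = 55.1°, so SE runs at 9.3° + (180° − 55.1°) = 134° from the x-axis; with |SE| = 31.0, E = S + 31.0·(cos 134°, sin 134°) = (30.0, 30.7). The perpendicularity gives EG at right angles to SE; with |EG| = 23.1 on the right of SE, G = E + 23.1·(0.717, 0.697) = (46.6, 46.8). Then |VG| = |G − V| = 66.0.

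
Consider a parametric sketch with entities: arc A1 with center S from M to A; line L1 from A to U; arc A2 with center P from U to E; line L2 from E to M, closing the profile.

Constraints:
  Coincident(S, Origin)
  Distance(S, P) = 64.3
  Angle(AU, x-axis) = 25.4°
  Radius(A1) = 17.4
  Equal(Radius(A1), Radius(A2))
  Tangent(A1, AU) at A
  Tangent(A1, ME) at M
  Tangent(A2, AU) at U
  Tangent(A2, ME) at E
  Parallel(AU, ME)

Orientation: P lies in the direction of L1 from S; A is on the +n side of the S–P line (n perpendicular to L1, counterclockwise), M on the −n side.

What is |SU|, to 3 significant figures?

66.6

The slot axis is L1's direction at 25.4°, so u = (cos 25.4°, sin 25.4°) = (0.903, 0.429) and n = (−sin 25.4°, cos 25.4°) = (-0.429, 0.903). S is at the origin and P lies 64.3 along u from S, so P = 64.3·u = (58.1, 27.6). Tangency of A1 to both parallel lines with radius 17.4 puts A and M at S ± 17.4·n: A = (-7.46, 15.7), M = (7.46, -15.7). Equal radii place U and E the same way about P: U = P + 17.4·n = (50.6, 43.3), E = P − 17.4·n = (65.5, 11.9). Then |SU| = |U − S| = 66.6.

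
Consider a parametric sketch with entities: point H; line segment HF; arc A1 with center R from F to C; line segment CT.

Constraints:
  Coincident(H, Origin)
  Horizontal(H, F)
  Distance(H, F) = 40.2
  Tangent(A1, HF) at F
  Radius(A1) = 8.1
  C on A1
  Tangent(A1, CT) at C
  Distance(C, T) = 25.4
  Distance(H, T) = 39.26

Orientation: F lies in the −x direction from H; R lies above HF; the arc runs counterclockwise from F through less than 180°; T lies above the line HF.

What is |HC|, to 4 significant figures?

32.95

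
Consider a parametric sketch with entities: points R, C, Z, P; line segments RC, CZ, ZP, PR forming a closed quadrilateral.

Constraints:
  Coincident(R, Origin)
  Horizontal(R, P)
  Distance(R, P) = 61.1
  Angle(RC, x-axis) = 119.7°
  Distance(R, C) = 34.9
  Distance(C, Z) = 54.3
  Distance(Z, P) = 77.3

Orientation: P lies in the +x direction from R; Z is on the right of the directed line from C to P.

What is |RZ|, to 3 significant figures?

26.8

R is at the origin; RP is horizontal with |RP| = 61.1 and P in +x, so P = (61.1, 0). RC runs at 119.7° with |RC| = 34.9, so C = (-17.3, 30.3). Z is determined by |CZ| = 54.3 and |ZP| = 77.3 together: it lies at the intersection of circle(C, 54.3) and circle(P, 77.3). With |CP| = 84.0, the foot of the radical line on CP is 24.0 from C and the perpendicular offset is √(54.3² − 24.0²) = 48.7. Taking the right-of-CP solution: Z = (-12.5, -23.8).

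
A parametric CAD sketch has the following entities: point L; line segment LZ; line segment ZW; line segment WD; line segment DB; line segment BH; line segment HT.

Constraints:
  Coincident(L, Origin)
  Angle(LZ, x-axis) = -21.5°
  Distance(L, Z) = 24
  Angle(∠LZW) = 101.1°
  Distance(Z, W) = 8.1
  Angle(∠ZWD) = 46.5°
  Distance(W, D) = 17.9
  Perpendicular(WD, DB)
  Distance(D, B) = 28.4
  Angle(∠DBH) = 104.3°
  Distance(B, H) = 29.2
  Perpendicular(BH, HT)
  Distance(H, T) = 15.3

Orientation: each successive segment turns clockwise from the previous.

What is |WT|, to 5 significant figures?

25.159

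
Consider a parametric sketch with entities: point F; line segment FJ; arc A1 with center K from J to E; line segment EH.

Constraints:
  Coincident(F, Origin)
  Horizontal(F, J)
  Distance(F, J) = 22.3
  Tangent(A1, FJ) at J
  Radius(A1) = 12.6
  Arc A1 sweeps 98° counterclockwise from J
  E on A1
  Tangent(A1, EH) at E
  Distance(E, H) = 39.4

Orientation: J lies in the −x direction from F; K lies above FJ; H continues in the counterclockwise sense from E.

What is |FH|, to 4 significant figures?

55.52

F is at the origin; FJ is horizontal with |FJ| = 22.3 and J on the −x side, so J = (-22.30, 0.000). The tangent condition forces KJ to be normal to FJ, so K = J + (0, 12.6) = (-22.30, 12.60). On A1, J sits at bearing -90° from K; a 98° counterclockwise sweep puts E at bearing 8°, so E = K + 12.6·(cos 8°, sin 8°) = (-9.823, 14.35). A1 meets EH tangentially, so KE is at right angles to EH, so EH runs along (−sin 8°, cos 8°); with |EH| = 39.4, H = (-15.31, 53.37). Then |FH| = |H − F| = 55.52.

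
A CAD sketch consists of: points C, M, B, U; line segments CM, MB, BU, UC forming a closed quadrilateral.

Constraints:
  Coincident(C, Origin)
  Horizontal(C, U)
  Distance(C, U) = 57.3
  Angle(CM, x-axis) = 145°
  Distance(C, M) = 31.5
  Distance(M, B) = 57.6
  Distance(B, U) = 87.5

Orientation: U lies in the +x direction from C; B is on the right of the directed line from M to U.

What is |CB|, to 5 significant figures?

44.515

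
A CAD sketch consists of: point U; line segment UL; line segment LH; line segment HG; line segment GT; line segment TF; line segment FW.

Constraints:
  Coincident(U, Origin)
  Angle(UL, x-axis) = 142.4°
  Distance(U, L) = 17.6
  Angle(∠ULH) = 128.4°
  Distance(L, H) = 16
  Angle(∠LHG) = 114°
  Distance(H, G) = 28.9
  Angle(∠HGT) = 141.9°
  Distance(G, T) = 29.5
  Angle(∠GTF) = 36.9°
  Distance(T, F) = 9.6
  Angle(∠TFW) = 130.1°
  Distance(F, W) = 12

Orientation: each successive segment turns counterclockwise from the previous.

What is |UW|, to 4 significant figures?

39.69

∠GTF = 36.9° gives TF at 81.20° from the x-axis; with |TF| = 9.6, F = (-19.12, -38.13). ∠TFW = 130.1° gives FW at 131.1° from the x-axis; with |FW| = 12.0, W = (-27.01, -29.09). Then |UW| = |W − U| = 39.69.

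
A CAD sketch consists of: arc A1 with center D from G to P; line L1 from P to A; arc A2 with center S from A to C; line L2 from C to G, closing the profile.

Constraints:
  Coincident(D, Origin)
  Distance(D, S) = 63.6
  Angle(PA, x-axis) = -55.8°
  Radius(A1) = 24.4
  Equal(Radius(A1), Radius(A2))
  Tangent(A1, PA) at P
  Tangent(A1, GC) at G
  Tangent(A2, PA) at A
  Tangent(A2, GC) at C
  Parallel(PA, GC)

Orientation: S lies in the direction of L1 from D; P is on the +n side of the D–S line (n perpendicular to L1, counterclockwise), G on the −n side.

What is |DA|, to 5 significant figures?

68.120

The slot axis is L1's direction at -55.8°, so u = (cos -55.8°, sin -55.8°) = (0.56208, -0.82708) and n = (−sin -55.8°, cos -55.8°) = (0.82708, 0.56208). D is at the origin and S lies 63.6 along u from D, so S = 63.6·u = (35.749, -52.602). Tangency of A1 to both parallel lines with radius 24.4 puts P and G at D ± 24.4·n: P = (20.181, 13.715), G = (-20.181, -13.715). Equal radii place A and C the same way about S: A = S + 24.4·n = (55.929, -38.887), C = S − 24.4·n = (15.568, -66.317). Then |DA| = |A − D| = 68.120.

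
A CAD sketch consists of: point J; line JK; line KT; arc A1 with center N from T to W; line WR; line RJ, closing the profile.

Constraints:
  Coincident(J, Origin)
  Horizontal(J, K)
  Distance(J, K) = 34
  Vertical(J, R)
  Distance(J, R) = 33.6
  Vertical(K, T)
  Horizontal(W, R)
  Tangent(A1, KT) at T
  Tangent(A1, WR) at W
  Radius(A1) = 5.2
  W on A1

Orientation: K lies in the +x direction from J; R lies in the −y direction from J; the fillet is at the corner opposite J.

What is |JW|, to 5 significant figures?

44.254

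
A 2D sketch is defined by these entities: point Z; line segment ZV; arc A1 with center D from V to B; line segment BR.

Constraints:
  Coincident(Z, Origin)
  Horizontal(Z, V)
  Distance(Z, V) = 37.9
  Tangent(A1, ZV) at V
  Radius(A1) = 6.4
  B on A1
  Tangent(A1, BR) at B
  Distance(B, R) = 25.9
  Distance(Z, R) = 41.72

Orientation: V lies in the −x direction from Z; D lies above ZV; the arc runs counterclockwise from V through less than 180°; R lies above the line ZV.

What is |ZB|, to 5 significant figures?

32.038

Checks: |DV| = 6.400 ✓; |DB| = 6.400 ✓; ∠(DB, BR) = 90.00° ✓; |BR| = 25.90 ✓; |ZR| = 41.72 ✓.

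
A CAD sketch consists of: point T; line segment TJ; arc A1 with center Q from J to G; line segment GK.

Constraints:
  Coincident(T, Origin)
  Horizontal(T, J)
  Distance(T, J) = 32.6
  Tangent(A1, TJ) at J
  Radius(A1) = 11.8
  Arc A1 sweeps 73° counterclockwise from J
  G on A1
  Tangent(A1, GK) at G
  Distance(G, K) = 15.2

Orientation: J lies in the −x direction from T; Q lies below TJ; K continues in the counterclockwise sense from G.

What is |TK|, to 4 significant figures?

53.47

T is at the origin; T and J share the same y with |TJ| = 32.6 and J on the −x side, so J = (-32.60, 0.000). A1 meets TJ tangentially, so QJ is at right angles to TJ, so Q = J + (0, -11.8) = (-32.60, -11.80). On A1, J sits at bearing 90° from Q; a 73° counterclockwise sweep puts G at bearing 163°, so G = Q + 11.8·(cos 163°, sin 163°) = (-43.88, -8.350). Tangency of A1 to GK means the radius QG is perpendicular to GK, so GK runs along (−sin 163°, cos 163°); with |GK| = 15.2, K = (-48.33, -22.89). Then |TK| = |K − T| = 53.47.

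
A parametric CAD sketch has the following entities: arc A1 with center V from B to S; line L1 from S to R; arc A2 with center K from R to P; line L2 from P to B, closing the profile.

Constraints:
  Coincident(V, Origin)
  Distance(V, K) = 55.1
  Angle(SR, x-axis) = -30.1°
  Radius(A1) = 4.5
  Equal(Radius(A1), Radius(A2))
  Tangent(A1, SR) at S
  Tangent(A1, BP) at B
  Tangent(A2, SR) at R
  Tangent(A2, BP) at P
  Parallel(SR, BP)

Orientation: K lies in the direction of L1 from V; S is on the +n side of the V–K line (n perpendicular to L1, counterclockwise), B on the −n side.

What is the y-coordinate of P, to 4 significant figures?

-31.53

Tangency of A1 to both parallel lines with radius 4.5 puts S and B at V ± 4.5·n: S = (2.257, 3.893), B = (-2.257, -3.893). Equal radii place R and P the same way about K: R = K + 4.5·n = (49.93, -23.74), P = K − 4.5·n = (45.41, -31.53). So P.y = -31.53.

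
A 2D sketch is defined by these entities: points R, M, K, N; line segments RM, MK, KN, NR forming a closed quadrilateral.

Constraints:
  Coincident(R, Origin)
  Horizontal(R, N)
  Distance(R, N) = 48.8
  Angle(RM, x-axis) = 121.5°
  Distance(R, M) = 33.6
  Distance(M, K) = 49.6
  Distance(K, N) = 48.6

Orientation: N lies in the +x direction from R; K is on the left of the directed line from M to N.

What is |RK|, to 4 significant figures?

53.40

R is at the origin; R and N share the same y with |RN| = 48.8 and N in +x, so N = (48.8, 0). RM runs at 121.5° with |RM| = 33.6, so M = (-17.56, 28.65). K is determined by |MK| = 49.6 and |KN| = 48.6 together: it lies at the intersection of circle(M, 49.6) and circle(N, 48.6). With |MN| = 72.28, the foot of the radical line on MN is 36.82 from M and the perpendicular offset is √(49.6² − 36.82²) = 33.24. Taking the left-of-MN solution: K = (29.42, 44.57).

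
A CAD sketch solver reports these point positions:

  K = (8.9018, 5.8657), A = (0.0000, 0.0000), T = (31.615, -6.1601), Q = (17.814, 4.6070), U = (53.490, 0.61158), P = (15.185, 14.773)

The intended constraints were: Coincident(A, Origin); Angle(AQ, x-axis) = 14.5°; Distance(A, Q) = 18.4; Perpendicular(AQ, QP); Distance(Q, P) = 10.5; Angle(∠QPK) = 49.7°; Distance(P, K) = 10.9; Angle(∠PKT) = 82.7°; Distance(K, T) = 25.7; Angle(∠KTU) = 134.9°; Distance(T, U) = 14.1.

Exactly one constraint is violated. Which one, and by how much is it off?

Distance(T, U) = 14.1 — off by 8.80.

A = (0.00, 0.00) ✓; AQ at 14.50° ✓; |AQ| = 18.40 ✓; ∠(AQ, QP) = 90.00° ✓; |QP| = 10.50 ✓; ∠QPK = 49.70° ✓; |PK| = 10.90 ✓; ∠PKT = 82.70° ✓; |KT| = 25.70 ✓; ∠KTU = 134.9° ✓; |TU| = 22.90 ✗.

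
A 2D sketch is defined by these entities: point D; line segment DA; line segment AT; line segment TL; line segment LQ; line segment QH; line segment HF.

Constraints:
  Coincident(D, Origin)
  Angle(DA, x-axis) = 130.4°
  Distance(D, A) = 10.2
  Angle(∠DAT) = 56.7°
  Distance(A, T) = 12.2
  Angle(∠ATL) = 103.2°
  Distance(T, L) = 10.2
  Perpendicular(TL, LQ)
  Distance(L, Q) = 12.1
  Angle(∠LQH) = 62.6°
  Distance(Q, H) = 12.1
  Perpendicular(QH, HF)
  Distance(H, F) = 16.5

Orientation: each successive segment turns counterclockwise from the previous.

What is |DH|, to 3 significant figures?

7.56

D is at the origin; DA runs at 130.4° with length 10.2, so A = (-6.61, 7.77). ∠DAT = 56.7° gives AT at -106° from the x-axis; with |AT| = 12.2, T = (-10.0, -3.94). ∠ATL = 103.2° gives TL at -29.5° from the x-axis; with |TL| = 10.2, L = (-1.16, -8.96). TL ⟂ LQ, so LQ runs at 60.5°; with |LQ| = 12.1, Q = (4.80, 1.57). ∠LQH = 62.6° gives QH at 178° from the x-axis; with |QH| = 12.1, H = (-7.29, 2.01). Then |DH| = |H − D| = 7.56.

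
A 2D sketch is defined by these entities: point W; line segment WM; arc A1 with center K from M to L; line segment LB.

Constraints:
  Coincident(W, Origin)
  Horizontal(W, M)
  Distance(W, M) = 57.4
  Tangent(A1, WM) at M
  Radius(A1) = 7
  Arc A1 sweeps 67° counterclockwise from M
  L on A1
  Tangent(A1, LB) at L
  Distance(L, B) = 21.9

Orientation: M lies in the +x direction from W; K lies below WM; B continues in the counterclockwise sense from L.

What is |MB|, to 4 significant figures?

28.66

On A1, M sits at bearing 90° from K; a 67° counterclockwise sweep puts L at bearing 157°, so L = K + 7.0·(cos 157°, sin 157°) = (50.96, -4.265). The tangent condition forces KL to be normal to LB, so LB runs along (−sin 157°, cos 157°); with |LB| = 21.9, B = (42.40, -24.42). Then |MB| = |B − M| = 28.66.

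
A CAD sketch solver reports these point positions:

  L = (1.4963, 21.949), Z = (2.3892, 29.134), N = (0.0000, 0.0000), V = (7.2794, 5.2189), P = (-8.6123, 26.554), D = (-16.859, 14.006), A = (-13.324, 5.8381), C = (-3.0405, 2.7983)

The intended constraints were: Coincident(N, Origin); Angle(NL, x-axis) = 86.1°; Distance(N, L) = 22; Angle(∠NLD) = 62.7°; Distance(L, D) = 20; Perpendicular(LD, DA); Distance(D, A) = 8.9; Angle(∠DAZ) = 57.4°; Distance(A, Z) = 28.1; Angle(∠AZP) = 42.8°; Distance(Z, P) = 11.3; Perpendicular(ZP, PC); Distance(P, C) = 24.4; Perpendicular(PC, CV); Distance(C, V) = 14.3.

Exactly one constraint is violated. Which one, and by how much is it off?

Distance(C, V) = 14.3 — off by 3.70.

N = (0.00, 0.00) ✓; NL at 86.10° ✓; |NL| = 22.00 ✓; ∠NLD = 62.70° ✓; |LD| = 20.00 ✓; ∠(LD, DA) = 90.00° ✓; |DA| = 8.900 ✓; ∠DAZ = 57.40° ✓; |AZ| = 28.10 ✓; ∠AZP = 42.80° ✓; |ZP| = 11.30 ✓; ∠(ZP, PC) = 90.00° ✓; |PC| = 24.40 ✓; ∠(PC, CV) = 90.00° ✓; |CV| = 10.60 ✗.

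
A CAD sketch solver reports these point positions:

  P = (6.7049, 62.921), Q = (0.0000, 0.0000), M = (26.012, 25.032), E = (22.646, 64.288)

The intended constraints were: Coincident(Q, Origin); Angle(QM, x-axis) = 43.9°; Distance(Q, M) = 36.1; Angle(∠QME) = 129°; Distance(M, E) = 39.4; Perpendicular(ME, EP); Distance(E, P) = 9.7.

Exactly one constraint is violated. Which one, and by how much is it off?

Distance(E, P) = 9.7 — off by 6.30.

Q = (0.00, 0.00) ✓; QM at 43.90° ✓; |QM| = 36.10 ✓; ∠QME = 129.0° ✓; |ME| = 39.40 ✓; ∠(ME, EP) = 90.00° ✓; |EP| = 16.00 ✗.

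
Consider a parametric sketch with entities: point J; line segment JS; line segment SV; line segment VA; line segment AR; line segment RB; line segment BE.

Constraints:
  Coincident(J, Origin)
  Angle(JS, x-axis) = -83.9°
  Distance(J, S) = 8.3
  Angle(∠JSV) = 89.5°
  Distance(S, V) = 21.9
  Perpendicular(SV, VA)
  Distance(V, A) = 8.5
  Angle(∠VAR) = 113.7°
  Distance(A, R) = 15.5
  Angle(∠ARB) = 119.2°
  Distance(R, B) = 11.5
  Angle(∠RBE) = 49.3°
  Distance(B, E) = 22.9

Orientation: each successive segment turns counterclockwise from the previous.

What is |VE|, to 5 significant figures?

3.1130

J is at the origin; JS runs at -83.9° with length 8.3, so S = (0.88199, -8.2530). ∠JSV = 89.5° gives SV at 6.6000° from the x-axis; with |SV| = 21.9, V = (22.637, -5.7359). SV ⟂ VA, so VA runs at 96.600°; with |VA| = 8.5, A = (21.660, 2.7078). ∠VAR = 113.7° gives AR at 162.90° from the x-axis; with |AR| = 15.5, R = (6.8451, 7.2654). ∠ARB = 119.2° gives RB at -136.30° from the x-axis; with |RB| = 11.5, B = (-1.4690, -0.67974). ∠RBE = 49.3° gives BE at -5.6000° from the x-axis; with |BE| = 22.9, E = (21.322, -2.9144). Then |VE| = |E − V| = 3.1130.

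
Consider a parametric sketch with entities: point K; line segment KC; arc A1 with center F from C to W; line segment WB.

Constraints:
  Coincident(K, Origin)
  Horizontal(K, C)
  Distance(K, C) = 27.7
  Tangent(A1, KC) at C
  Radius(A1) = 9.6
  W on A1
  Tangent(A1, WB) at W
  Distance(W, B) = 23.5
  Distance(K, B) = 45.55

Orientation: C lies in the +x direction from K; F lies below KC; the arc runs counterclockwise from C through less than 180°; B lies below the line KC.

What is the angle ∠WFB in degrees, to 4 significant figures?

67.78°

Checks: |FW| = 9.600 ✓; ∠(FW, WB) = 90.00° ✓; |WB| = 23.50 ✓; |KB| = 45.55 ✓.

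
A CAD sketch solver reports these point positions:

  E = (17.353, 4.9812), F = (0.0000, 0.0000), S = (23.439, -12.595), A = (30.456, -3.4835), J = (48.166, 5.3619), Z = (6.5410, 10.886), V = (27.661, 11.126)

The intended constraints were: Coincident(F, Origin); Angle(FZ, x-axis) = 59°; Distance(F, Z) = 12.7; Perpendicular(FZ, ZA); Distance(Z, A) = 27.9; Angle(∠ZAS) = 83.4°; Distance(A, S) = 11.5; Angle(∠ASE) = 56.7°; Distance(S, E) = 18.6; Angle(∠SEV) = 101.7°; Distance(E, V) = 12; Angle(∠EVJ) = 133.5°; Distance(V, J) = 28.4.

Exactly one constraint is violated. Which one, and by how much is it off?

Distance(V, J) = 28.4 — off by 7.10.

F = (0.00, 0.00) ✓; FZ at 59.00° ✓; |FZ| = 12.70 ✓; ∠(FZ, ZA) = 90.00° ✓; |ZA| = 27.90 ✓; ∠ZAS = 83.40° ✓; |AS| = 11.50 ✓; ∠ASE = 56.70° ✓; |SE| = 18.60 ✓; ∠SEV = 101.7° ✓; |EV| = 12.00 ✓; ∠EVJ = 133.5° ✓; |VJ| = 21.30 ✗.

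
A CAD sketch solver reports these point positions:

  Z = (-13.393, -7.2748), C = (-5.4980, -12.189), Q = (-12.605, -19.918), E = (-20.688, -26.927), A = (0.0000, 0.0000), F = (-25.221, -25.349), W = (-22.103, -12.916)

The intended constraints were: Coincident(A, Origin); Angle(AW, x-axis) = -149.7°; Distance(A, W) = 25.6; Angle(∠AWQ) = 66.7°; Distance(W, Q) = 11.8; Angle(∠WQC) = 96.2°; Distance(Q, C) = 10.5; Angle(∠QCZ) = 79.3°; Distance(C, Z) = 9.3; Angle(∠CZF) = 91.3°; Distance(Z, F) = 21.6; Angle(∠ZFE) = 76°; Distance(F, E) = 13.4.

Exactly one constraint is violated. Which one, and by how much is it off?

Distance(F, E) = 13.4 — off by 8.60.

A = (0.00, 0.00) ✓; AW at -149.7° ✓; |AW| = 25.60 ✓; ∠AWQ = 66.70° ✓; |WQ| = 11.80 ✓; ∠WQC = 96.20° ✓; |QC| = 10.50 ✓; ∠QCZ = 79.30° ✓; |CZ| = 9.299 ✓; ∠CZF = 91.30° ✓; |ZF| = 21.60 ✓; ∠ZFE = 75.99° ✓; |FE| = 4.800 ✗.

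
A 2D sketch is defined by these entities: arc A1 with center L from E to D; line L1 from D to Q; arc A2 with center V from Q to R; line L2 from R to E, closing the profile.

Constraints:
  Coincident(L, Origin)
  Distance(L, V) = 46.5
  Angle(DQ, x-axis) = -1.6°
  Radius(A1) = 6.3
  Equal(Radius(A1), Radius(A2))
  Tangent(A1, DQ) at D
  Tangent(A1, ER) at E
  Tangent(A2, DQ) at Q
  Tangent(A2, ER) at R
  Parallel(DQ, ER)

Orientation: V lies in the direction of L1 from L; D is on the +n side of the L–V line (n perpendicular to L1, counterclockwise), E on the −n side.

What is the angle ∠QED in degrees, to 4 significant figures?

74.84°

The slot axis is L1's direction at -1.6°, so u = (cos -1.6°, sin -1.6°) = (0.9996, -0.02792) and n = (−sin -1.6°, cos -1.6°) = (0.02792, 0.9996). L is at the origin and V lies 46.5 along u from L, so V = 46.5·u = (46.48, -1.298). Tangency of A1 to both parallel lines with radius 6.3 puts D and E at L ± 6.3·n: D = (0.1759, 6.298), E = (-0.1759, -6.298). Equal radii place Q and R the same way about V: Q = V + 6.3·n = (46.66, 4.999), R = V − 6.3·n = (46.31, -7.596). Then cos ∠QED = EQ·ED / (|EQ||ED|), giving 74.84°.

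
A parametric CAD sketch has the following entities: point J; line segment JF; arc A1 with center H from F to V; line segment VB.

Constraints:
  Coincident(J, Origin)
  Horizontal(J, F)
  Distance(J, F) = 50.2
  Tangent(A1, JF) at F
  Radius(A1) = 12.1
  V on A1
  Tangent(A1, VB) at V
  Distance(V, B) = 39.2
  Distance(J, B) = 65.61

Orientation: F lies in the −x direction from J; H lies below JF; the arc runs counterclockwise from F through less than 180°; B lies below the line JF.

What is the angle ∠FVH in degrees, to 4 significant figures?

29.34°

Checks: |HV| = 12.10 ✓; ∠(HV, VB) = 90.00° ✓; |VB| = 39.20 ✓; |JB| = 65.61 ✓.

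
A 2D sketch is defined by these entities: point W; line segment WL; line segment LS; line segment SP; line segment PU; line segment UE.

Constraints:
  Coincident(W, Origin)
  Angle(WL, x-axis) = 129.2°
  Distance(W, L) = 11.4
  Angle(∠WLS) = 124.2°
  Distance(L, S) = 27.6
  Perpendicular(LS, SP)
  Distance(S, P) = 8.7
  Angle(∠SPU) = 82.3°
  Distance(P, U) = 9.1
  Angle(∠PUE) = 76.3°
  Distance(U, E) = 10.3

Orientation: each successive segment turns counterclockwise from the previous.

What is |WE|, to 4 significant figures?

30.98

∠SPU = 82.3° gives PU at 12.70° from the x-axis; with |PU| = 9.1, U = (-25.06, -0.2374). ∠PUE = 76.3° gives UE at 116.4° from the x-axis; with |UE| = 10.3, E = (-29.64, 8.988). Then |WE| = |E − W| = 30.98.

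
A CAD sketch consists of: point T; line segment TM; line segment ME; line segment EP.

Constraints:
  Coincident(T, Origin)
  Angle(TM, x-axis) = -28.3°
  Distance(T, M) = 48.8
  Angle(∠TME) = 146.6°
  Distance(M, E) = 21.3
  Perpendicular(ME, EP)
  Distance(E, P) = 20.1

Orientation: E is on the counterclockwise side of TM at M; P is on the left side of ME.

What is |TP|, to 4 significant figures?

62.41

T is at the origin; TM runs at -28.3° with length 48.8, so M = 48.8·(cos -28.3°, sin -28.3°) = (42.97, -23.14). ∠TME = 146.6°, so ME runs at -28.3° + (180° − 146.6°) = 5.100° from the x-axis; with |ME| = 21.3, E = M + 21.3·(cos 5.100°, sin 5.100°) = (64.18, -21.24). The perpendicularity gives EP at right angles to ME; with |EP| = 20.1 on the left of ME, P = E + 20.1·(-0.08889, 0.9960) = (62.40, -1.222). Then |TP| = |P − T| = 62.41.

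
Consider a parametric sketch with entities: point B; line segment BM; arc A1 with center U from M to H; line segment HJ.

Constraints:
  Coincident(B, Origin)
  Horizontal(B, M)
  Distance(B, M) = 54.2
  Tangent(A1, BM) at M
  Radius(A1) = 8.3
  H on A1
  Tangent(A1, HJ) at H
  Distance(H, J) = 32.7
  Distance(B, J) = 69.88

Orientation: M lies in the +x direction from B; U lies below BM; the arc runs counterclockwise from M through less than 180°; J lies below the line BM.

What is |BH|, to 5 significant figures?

47.494

Checks: B.y = 0.00, M.y = 0.00 ✓; |UH| = 8.300 ✓; ∠(UH, HJ) = 90.00° ✓; |HJ| = 32.70 ✓; |BJ| = 69.88 ✓.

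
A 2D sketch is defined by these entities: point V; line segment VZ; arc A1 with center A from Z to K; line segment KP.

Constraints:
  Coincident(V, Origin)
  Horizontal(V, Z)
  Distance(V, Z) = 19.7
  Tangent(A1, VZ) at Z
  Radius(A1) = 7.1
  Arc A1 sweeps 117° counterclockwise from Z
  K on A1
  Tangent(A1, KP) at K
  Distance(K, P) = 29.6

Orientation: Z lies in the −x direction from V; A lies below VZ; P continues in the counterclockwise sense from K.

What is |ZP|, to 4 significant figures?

37.38

V is at the origin; V and Z share the same y with |VZ| = 19.7 and Z on the −x side, so Z = (-19.70, 0.000). The tangent condition forces AZ to be normal to VZ, so A = Z + (0, -7.1) = (-19.70, -7.100). On A1, Z sits at bearing 90° from A; a 117° counterclockwise sweep puts K at bearing 207°, so K = A + 7.1·(cos 207°, sin 207°) = (-26.03, -10.32). Since A1 is tangent to KP there, AK ⟂ KP, so KP runs along (−sin 207°, cos 207°); with |KP| = 29.6, P = (-12.59, -36.70). Then |ZP| = |P − Z| = 37.38.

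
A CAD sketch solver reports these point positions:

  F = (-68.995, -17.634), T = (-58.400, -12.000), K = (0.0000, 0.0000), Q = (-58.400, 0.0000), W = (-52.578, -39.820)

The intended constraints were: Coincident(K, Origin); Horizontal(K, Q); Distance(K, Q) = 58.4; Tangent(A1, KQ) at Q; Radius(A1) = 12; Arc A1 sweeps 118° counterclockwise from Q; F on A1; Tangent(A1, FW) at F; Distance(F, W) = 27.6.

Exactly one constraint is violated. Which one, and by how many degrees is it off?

Tangent(A1, FW) at F — off by 8.50°.

K = (0.00, 0.00) ✓; K.y = 0.00, Q.y = 0.00 ✓; |KQ| = 58.40 ✓; ∠(TQ, QK) = 90.00° ✓; |TQ| = 12.00 ✓; bearing(T→F) − bearing(T→Q) = 118.0° ✓; |TF| = 12.00 ✓; ∠(TF, FW) = 81.50° ✗; |FW| = 27.60 ✓.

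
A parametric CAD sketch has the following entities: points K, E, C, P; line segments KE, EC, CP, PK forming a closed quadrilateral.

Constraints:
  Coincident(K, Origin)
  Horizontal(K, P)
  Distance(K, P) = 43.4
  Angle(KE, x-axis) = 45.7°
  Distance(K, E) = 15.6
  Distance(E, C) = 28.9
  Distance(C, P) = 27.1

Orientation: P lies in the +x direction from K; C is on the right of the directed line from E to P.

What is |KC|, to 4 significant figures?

26.55

K is at the origin; KP is horizontal with |KP| = 43.4 and P in +x, so P = (43.4, 0). KE runs at 45.7° with |KE| = 15.6, so E = (10.90, 11.16). C is determined by |EC| = 28.9 and |CP| = 27.1 together: it lies at the intersection of circle(E, 28.9) and circle(P, 27.1). With |EP| = 34.37, the foot of the radical line on EP is 18.65 from E and the perpendicular offset is √(28.9² − 18.65²) = 22.08. Taking the right-of-EP solution: C = (21.36, -15.77).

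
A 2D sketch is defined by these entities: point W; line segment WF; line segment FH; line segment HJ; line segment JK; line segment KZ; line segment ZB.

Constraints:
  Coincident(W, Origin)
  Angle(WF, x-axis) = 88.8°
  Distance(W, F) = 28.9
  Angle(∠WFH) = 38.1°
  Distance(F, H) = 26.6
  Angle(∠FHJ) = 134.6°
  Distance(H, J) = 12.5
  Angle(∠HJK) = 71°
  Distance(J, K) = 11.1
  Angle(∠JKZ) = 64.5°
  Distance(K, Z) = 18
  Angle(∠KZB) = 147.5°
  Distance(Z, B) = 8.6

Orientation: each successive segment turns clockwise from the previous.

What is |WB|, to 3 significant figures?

30.3

∠JKZ = 64.5° gives KZ at 37.0° from the x-axis; with |KZ| = 18.0, Z = (19.3, 11.2). ∠KZB = 147.5° gives ZB at 4.50° from the x-axis; with |ZB| = 8.6, B = (27.8, 11.9). Then |WB| = |B − W| = 30.3.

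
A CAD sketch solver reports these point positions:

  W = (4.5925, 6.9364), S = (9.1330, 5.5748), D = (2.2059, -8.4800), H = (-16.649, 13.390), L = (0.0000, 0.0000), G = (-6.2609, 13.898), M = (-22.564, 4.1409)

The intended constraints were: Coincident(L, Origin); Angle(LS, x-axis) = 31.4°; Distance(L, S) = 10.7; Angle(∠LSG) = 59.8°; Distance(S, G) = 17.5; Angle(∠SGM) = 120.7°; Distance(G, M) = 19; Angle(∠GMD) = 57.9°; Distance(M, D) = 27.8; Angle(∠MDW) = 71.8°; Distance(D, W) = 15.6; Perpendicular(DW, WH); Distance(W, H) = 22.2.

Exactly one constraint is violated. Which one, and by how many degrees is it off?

Perpendicular(DW, WH) — off by 8.10°.

L = (0.00, 0.00) ✓; LS at 31.40° ✓; |LS| = 10.70 ✓; ∠LSG = 59.80° ✓; |SG| = 17.50 ✓; ∠SGM = 120.7° ✓; |GM| = 19.00 ✓; ∠GMD = 57.90° ✓; |MD| = 27.80 ✓; ∠MDW = 71.80° ✓; |DW| = 15.60 ✓; ∠(DW, WH) = 81.90° ✗; |WH| = 22.20 ✓.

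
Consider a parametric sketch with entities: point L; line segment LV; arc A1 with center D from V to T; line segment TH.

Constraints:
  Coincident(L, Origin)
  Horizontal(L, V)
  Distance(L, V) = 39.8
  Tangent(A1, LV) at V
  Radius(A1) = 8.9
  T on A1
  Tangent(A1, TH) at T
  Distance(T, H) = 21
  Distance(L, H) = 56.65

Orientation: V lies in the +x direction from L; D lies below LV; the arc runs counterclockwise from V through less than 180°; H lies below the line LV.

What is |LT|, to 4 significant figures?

36.62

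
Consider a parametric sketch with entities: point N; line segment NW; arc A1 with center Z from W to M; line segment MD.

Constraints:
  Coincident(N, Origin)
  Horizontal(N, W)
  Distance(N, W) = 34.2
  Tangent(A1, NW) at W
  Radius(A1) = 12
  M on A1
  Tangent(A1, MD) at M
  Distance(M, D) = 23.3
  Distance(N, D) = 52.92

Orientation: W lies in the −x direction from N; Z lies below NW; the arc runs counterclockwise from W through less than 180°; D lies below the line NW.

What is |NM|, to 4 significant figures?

48.24

Checks: |NW| = 34.20 ✓; |ZM| = 12.00 ✓; ∠(ZM, MD) = 90.00° ✓; |MD| = 23.30 ✓; |ND| = 52.92 ✓.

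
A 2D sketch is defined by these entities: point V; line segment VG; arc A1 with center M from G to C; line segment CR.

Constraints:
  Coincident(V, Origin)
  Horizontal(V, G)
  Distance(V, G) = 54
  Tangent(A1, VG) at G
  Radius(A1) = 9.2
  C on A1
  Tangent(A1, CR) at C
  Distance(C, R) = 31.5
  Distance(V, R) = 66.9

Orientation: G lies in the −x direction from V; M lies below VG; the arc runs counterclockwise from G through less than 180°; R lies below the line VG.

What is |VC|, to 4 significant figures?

63.86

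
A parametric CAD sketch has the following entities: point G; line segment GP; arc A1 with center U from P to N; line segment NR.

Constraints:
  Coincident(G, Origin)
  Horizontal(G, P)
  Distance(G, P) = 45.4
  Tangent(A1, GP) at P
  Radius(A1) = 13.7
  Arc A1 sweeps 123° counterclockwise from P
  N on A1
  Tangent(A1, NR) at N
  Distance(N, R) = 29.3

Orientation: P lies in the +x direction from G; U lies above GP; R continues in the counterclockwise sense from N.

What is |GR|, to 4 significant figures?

61.38

G is at the origin; G and P share the same y with |GP| = 45.4 and P on the +x side, so P = (45.40, 0.000). The tangent condition forces UP to be normal to GP, so U = P + (0, 13.7) = (45.40, 13.70). On A1, P sits at bearing -90° from U; a 123° counterclockwise sweep puts N at bearing 33°, so N = U + 13.7·(cos 33°, sin 33°) = (56.89, 21.16). Tangency of A1 to NR means the radius UN is perpendicular to NR, so NR runs along (−sin 33°, cos 33°); with |NR| = 29.3, R = (40.93, 45.73). Then |GR| = |R − G| = 61.38.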